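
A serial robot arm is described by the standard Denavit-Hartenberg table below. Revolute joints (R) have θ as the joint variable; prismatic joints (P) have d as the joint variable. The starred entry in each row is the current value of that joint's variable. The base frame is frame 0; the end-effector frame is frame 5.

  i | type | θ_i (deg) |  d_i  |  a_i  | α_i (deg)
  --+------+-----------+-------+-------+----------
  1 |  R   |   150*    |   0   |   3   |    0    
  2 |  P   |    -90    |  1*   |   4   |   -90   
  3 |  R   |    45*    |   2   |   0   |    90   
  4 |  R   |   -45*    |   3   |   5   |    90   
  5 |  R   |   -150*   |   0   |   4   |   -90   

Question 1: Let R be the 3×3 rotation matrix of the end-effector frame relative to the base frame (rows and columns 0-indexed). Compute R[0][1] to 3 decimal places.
-0.362

End-effector y-axis (col 1 of R) = (-0.3624,0.7866,-0.5000)
R[0][1] = -0.3624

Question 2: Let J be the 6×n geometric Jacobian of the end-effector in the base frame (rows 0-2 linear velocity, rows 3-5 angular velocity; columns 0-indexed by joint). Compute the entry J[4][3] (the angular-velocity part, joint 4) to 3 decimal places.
axis z_3 = (0.3536,0.6124,0.7071); lever o_n−o_3 = (1.6781,0.7344,-0.0608)
cross product → J_v[:, 3] = (-0.5566,1.2081,-0.7679)
J_ω[:, 3] = z_3
entry J[4][3] = 0.6124

0.612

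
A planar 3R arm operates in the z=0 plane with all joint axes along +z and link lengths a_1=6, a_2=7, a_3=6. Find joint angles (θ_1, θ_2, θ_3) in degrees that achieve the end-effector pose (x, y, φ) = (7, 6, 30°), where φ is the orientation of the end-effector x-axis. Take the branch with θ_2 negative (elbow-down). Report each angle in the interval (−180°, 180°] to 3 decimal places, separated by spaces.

wrist centre = target − a_3·(cos φ, sin φ) = (1.8038, 3.0000)
cos θ_2 = (12.2539−6²−7²)/(2·6·7) = -0.8660; θ_2 = -150.0000° (elbow-down)
β = atan2(3.0000,1.8038) = 58.9822°; ψ = atan2(-3.5000,-0.0622) = -91.0178°
θ_1 = β − ψ = 150.0000°
θ_3 = φ − θ_1 − θ_2 = 30.0000° (wrapped to (-180°,180°])

150.000 -150.000 30.000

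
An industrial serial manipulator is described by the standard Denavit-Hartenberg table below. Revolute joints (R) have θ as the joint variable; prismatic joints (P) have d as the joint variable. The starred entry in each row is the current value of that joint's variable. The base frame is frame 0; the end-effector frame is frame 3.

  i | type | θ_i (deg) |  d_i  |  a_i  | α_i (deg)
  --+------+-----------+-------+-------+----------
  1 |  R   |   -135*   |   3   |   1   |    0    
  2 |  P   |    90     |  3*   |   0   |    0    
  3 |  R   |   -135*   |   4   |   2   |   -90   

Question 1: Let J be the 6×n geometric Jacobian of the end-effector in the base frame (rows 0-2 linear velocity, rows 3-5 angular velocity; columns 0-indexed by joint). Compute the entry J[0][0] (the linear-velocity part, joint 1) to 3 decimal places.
0.707

axis z_0 = ẑ; lever o_n−o_0 = (-2.7071,-0.7071,10.0000)
cross product → J_v[:, 0] = (0.7071,-2.7071,0.0000)
J_ω[:, 0] = z_0
entry J[0][0] = 0.7071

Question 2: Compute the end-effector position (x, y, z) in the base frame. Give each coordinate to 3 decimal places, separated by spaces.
-2.707 -0.707 10.000

after link 1: o_1 = (-0.7071, -0.7071, 3.0000)
after link 2: o_2 = (-0.7071, -0.7071, 6.0000)
after link 3: o_3 = (-2.7071, -0.7071, 10.0000)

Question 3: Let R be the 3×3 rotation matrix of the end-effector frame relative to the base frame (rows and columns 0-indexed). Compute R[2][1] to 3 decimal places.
-1.000

End-effector y-axis (col 1 of R) = (0.0000,-0.0000,-1.0000)
R[2][1] = -1.0000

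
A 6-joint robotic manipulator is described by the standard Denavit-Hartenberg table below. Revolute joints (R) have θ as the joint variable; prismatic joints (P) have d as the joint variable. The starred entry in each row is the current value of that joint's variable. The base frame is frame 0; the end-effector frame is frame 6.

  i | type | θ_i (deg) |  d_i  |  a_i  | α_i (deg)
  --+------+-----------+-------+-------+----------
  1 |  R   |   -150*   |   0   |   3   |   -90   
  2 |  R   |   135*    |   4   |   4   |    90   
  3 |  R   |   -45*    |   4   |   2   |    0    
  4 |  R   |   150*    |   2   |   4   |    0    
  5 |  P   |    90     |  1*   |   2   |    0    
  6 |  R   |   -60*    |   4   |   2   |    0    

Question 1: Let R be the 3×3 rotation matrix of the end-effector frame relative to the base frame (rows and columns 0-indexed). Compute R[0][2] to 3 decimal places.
-0.612

End-effector z-axis (col 2 of R) = (-0.6124,-0.3536,-0.7071)
R[0][2] = -0.6124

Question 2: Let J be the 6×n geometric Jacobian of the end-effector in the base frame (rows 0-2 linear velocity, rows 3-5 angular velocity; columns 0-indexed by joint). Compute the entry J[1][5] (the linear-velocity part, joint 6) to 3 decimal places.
0.725

axis z_5 = (-0.6124,-0.3536,-0.7071); lever o_n−o_5 = (-2.6084,-3.1390,-1.8284)
cross product → J_v[:, 5] = (-1.5731,0.7247,1.0000)
J_ω[:, 5] = z_5
entry J[1][5] = 0.7247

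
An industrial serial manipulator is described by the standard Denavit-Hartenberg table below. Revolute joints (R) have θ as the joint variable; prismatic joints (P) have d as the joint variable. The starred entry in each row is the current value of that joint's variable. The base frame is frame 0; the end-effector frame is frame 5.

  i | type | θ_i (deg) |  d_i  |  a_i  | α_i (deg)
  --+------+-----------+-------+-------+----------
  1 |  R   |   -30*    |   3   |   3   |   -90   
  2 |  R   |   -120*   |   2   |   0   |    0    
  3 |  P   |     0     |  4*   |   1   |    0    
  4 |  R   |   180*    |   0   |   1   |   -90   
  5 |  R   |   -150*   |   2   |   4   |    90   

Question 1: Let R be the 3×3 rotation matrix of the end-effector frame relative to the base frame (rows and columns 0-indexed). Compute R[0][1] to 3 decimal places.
End-effector y-axis (col 1 of R) = (-0.7500,0.4330,-0.5000)
R[0][1] = -0.7500

-0.750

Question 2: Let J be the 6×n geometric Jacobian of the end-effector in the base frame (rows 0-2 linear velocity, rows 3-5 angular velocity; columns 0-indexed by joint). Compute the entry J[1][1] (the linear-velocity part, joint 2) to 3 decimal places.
axis z_1 = (0.5000,0.8660,0.0000); lever o_n−o_1 = (1.0000,8.6603,2.0000)
cross product → J_v[:, 1] = (1.7321,-1.0000,3.4641)
J_ω[:, 1] = z_1
entry J[1][1] = -1.0000

-1.000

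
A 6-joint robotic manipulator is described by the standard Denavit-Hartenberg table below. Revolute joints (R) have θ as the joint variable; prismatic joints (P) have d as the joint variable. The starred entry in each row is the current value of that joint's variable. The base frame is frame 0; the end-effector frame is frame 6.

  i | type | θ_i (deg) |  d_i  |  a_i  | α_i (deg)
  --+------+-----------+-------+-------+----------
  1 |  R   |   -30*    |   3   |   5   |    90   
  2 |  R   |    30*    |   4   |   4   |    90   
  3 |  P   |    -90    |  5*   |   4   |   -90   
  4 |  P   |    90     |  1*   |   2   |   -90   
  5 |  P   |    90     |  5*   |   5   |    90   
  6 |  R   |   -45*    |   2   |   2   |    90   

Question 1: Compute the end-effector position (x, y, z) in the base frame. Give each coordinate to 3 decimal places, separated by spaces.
after link 1: o_1 = (4.3301, -2.5000, 3.0000)
after link 2: o_2 = (5.3301, -7.6962, 5.0000)
after link 3: o_3 = (9.4952, -5.4821, 0.6699)
after link 4: o_4 = (9.3792, -5.4151, 2.9019)
after link 5: o_5 = (3.1292, -7.5801, 0.4019)
after link 6: o_6 = (1.9096, -5.2430, 1.4269)

1.910 -5.243 1.427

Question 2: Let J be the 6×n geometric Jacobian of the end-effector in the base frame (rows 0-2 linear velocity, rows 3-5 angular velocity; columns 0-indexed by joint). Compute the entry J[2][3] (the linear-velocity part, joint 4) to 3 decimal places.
0.500

prismatic axis z_3 = (0.7500,-0.4330,0.5000)
J_v[:, 3] = z_3; J_ω[:, 3] = (0,0,0)
entry J[2][3] = 0.5000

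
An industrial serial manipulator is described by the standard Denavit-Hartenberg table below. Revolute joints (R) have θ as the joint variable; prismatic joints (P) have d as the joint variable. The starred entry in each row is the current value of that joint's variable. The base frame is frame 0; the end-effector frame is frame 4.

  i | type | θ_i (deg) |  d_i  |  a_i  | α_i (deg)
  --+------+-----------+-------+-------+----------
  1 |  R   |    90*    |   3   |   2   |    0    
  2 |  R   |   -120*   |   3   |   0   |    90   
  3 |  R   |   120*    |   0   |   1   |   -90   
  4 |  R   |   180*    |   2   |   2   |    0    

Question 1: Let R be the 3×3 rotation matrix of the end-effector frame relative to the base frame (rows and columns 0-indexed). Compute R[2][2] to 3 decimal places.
End-effector z-axis (col 2 of R) = (-0.7500,0.4330,-0.5000)
R[2][2] = -0.5000

-0.500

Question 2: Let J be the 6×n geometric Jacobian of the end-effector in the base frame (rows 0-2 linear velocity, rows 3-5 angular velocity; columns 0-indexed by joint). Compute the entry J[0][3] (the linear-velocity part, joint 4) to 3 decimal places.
-1.000

axis z_3 = (-0.7500,0.4330,-0.5000); lever o_n−o_3 = (-0.6340,0.3660,-2.7321)
cross product → J_v[:, 3] = (-1.0000,-1.7321,-0.0000)
J_ω[:, 3] = z_3
entry J[0][3] = -1.0000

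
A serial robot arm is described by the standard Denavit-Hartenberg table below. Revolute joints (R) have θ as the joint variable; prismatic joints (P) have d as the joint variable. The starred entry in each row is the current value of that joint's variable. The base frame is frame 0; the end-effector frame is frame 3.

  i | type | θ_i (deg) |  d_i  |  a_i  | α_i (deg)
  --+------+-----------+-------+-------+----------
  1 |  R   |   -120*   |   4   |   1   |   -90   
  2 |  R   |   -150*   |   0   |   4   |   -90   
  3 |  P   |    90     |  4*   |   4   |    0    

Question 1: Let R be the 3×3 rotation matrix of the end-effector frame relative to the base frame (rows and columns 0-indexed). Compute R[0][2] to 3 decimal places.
End-effector z-axis (col 2 of R) = (-0.2500,-0.4330,0.8660)
R[0][2] = -0.2500

-0.250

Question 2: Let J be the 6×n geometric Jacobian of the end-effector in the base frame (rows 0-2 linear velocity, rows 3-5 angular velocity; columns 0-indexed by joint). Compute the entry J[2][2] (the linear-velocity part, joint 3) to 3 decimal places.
prismatic axis z_2 = (-0.2500,-0.4330,0.8660)
J_v[:, 2] = z_2; J_ω[:, 2] = (0,0,0)
entry J[2][2] = 0.8660

0.866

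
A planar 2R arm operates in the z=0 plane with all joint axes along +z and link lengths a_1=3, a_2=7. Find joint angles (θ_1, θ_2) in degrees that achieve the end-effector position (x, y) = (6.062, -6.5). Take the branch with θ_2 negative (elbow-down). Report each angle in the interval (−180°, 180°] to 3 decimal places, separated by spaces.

-3.990 -60.003

cos θ_2 = (78.9978−3²−7²)/(2·3·7) = 0.4999; θ_2 = -60.0034° (elbow-down)
β = atan2(-6.5000,6.0620) = -46.9969°; ψ = atan2(-6.0624,6.4996) = -43.0065°
θ_1 = β − ψ = -3.9905°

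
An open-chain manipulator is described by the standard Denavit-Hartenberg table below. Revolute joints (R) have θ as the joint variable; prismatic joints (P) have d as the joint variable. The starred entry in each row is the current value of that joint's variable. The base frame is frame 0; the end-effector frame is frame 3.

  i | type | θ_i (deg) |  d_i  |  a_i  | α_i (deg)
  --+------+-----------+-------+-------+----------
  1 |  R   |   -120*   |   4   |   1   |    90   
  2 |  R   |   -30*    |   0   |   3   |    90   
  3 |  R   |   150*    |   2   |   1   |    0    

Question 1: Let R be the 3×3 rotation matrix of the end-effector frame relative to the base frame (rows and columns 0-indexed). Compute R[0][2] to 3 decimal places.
0.250

End-effector z-axis (col 2 of R) = (0.2500,0.4330,-0.8660)
R[0][2] = 0.2500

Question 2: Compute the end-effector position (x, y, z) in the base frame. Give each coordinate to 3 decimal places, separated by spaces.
after link 1: o_1 = (-0.5000, -0.8660, 4.0000)
after link 2: o_2 = (-1.7990, -3.1160, 2.5000)
after link 3: o_3 = (-1.3571, -1.3505, 1.2010)

-1.357 -1.350 1.201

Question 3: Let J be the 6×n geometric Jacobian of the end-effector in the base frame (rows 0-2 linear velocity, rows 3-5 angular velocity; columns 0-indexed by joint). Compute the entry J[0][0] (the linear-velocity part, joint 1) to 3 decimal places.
1.350

axis z_0 = ẑ; lever o_n−o_0 = (-1.3571,-1.3505,1.2010)
cross product → J_v[:, 0] = (1.3505,-1.3571,0.0000)
J_ω[:, 0] = z_0
entry J[0][0] = 1.3505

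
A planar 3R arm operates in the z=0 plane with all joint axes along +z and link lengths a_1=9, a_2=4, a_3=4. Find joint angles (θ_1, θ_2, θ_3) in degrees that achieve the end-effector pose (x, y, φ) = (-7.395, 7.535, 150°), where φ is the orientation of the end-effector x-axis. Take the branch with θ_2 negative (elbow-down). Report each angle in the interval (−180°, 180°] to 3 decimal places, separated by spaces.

150.004 -135.000 134.996

wrist centre = target − a_3·(cos φ, sin φ) = (-3.9309, 5.5350)
cos θ_2 = (46.0882−9²−4²)/(2·9·4) = -0.7071; θ_2 = -135.0001° (elbow-down)
β = atan2(5.5350,-3.9309) = 125.3820°; ψ = atan2(-2.8284,6.1716) = -24.6219°
θ_1 = β − ψ = 150.0039°
θ_3 = φ − θ_1 − θ_2 = 134.9963° (wrapped to (-180°,180°])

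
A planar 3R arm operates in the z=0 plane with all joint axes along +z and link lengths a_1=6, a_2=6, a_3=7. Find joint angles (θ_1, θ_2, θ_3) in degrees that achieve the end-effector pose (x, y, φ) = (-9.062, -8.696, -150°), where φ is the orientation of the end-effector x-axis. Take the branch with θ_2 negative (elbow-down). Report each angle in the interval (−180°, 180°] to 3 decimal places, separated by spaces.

-59.998 -120.002 30.000

wrist centre = target − a_3·(cos φ, sin φ) = (-2.9998, -5.1960)
cos θ_2 = (35.9973−6²−6²)/(2·6·6) = -0.5000; θ_2 = -120.0024° (elbow-down)
β = atan2(-5.1960,-2.9998) = -119.9993°; ψ = atan2(-5.1960,2.9998) = -60.0012°
θ_1 = β − ψ = -59.9980°
θ_3 = φ − θ_1 − θ_2 = 30.0005° (wrapped to (-180°,180°])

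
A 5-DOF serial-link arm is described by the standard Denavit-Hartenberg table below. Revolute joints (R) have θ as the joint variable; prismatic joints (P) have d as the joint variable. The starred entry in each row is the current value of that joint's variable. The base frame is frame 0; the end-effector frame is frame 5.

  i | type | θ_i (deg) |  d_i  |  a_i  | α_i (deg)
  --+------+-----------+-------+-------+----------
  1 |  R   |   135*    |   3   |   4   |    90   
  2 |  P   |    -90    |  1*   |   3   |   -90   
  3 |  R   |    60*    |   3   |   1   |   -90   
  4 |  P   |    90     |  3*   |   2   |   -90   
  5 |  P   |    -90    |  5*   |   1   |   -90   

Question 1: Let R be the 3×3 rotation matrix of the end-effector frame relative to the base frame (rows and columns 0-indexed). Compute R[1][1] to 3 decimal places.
End-effector y-axis (col 1 of R) = (-0.6124,-0.6124,-0.5000)
R[1][1] = -0.6124

-0.612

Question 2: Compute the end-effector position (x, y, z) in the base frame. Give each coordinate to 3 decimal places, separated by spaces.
-1.793 5.278 5.464

after link 1: o_1 = (-2.8284, 2.8284, 3.0000)
after link 2: o_2 = (-2.1213, 3.5355, 0.0000)
after link 3: o_3 = (-4.8550, 5.0445, -0.5000)
after link 4: o_4 = (-4.5015, 2.5696, 2.0981)
after link 5: o_5 = (-1.7932, 5.2779, 5.4641)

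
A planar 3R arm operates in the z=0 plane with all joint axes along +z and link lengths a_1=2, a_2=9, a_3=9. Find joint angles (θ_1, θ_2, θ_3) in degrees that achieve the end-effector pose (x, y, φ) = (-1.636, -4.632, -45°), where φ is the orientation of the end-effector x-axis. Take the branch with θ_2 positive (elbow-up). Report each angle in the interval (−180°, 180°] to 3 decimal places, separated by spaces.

59.999 120.002 135.000

wrist centre = target − a_3·(cos φ, sin φ) = (-8.0000, 1.7320)
cos θ_2 = (66.9991−2²−9²)/(2·2·9) = -0.5000; θ_2 = 120.0017° (elbow-up)
β = atan2(1.7320,-8.0000) = 167.7842°; ψ = atan2(7.7941,-2.5002) = 107.7855°
θ_1 = β − ψ = 59.9987°
θ_3 = φ − θ_1 − θ_2 = 134.9996° (wrapped to (-180°,180°])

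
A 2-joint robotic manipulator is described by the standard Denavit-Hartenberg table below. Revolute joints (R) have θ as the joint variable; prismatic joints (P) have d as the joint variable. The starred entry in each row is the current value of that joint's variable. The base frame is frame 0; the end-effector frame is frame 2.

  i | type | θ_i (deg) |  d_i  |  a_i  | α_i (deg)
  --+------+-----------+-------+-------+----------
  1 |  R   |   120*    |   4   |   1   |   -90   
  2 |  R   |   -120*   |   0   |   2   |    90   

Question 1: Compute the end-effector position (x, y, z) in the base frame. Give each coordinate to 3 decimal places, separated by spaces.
after link 1: o_1 = (-0.5000, 0.8660, 4.0000)
after link 2: o_2 = (-0.0000, 0.0000, 5.7321)

-0.000 0.000 5.732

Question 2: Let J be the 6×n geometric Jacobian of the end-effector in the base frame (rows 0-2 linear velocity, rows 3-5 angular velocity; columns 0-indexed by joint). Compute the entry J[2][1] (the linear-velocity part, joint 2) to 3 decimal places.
axis z_1 = (-0.8660,-0.5000,0.0000); lever o_n−o_1 = (0.5000,-0.8660,1.7321)
cross product → J_v[:, 1] = (-0.8660,1.5000,1.0000)
J_ω[:, 1] = z_1
entry J[2][1] = 1.0000

1.000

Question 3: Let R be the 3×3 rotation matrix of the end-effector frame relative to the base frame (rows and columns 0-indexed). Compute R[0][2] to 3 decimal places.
0.433

End-effector z-axis (col 2 of R) = (0.4330,-0.7500,-0.5000)
R[0][2] = 0.4330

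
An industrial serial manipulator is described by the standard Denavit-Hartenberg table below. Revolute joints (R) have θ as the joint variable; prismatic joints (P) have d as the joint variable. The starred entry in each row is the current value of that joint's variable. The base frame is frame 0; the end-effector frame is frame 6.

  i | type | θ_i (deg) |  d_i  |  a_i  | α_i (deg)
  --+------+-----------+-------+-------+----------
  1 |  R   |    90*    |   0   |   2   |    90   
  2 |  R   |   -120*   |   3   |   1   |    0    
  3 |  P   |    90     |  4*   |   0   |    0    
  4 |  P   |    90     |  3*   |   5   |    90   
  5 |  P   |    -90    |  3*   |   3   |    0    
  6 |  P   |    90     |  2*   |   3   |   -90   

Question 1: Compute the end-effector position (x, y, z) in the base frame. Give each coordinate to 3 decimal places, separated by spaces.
after link 1: o_1 = (0.0000, 2.0000, 0.0000)
after link 2: o_2 = (3.0000, 1.5000, -0.8660)
after link 3: o_3 = (7.0000, 1.5000, -0.8660)
after link 4: o_4 = (10.0000, 4.0000, 3.4641)
after link 5: o_5 = (7.0000, 6.5981, 1.9641)
after link 6: o_6 = (7.0000, 9.8301, 3.5622)

7.000 9.830 3.562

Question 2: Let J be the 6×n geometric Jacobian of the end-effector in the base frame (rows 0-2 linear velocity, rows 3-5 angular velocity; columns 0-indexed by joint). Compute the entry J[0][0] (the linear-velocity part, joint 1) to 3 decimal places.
axis z_0 = ẑ; lever o_n−o_0 = (7.0000,9.8301,3.5622)
cross product → J_v[:, 0] = (-9.8301,7.0000,0.0000)
J_ω[:, 0] = z_0
entry J[0][0] = -9.8301

-9.830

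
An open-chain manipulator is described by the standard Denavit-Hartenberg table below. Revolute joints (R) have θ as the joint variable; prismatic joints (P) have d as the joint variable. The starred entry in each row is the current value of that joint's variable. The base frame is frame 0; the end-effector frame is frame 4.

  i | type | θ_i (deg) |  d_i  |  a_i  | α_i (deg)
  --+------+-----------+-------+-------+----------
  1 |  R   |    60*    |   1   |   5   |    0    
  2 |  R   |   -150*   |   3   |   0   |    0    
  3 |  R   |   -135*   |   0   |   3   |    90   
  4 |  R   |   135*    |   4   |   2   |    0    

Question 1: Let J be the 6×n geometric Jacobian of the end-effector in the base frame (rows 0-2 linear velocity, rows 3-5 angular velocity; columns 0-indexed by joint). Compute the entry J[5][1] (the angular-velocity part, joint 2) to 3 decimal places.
axis z_1 = (0.0000,0.0000,1.0000); lever o_n−o_1 = (1.7071,3.9497,4.4142)
cross product → J_v[:, 1] = (-3.9497,1.7071,0.0000)
J_ω[:, 1] = z_1
entry J[5][1] = 1.0000

1.000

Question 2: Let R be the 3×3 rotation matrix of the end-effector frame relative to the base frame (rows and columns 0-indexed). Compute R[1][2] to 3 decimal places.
0.707

End-effector z-axis (col 2 of R) = (0.7071,0.7071,0.0000)
R[1][2] = 0.7071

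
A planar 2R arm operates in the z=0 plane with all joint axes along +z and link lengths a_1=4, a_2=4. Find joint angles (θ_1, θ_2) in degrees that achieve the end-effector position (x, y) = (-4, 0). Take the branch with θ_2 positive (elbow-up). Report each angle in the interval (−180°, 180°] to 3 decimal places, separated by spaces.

120.000 120.000

cos θ_2 = (16.0000−4²−4²)/(2·4·4) = -0.5000; θ_2 = 120.0000° (elbow-up)
β = atan2(0.0000,-4.0000) = 180.0000°; ψ = atan2(3.4641,2.0000) = 60.0000°
θ_1 = β − ψ = 120.0000°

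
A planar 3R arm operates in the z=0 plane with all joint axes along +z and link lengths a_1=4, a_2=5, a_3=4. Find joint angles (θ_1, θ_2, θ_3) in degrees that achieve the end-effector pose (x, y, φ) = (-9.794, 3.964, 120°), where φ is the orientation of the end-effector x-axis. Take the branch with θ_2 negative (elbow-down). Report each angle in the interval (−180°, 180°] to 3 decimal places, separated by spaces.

wrist centre = target − a_3·(cos φ, sin φ) = (-7.7940, 0.4999)
cos θ_2 = (60.9963−4²−5²)/(2·4·5) = 0.4999; θ_2 = -60.0061° (elbow-down)
β = atan2(0.4999,-7.7940) = 176.3301°; ψ = atan2(-4.3304,6.4995) = -33.6740°
θ_1 = β − ψ = 210.0041°
θ_3 = φ − θ_1 − θ_2 = -29.9981° (wrapped to (-180°,180°])

-149.996 -60.006 -29.998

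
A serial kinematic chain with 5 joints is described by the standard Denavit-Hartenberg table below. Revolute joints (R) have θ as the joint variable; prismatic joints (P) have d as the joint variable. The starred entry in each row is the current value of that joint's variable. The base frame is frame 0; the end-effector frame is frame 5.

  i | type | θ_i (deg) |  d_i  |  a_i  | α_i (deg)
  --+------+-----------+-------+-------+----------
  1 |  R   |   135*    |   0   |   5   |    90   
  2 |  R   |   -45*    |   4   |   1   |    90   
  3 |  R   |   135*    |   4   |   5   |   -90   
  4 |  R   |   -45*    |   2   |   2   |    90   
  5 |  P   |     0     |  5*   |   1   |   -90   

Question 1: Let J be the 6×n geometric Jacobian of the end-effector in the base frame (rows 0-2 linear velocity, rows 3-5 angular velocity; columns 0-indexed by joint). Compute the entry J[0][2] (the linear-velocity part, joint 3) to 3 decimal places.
axis z_2 = (0.5000,-0.5000,-0.7071); lever o_n−o_2 = (7.5962,-6.0104,-4.0355)
cross product → J_v[:, 2] = (-2.2322,-3.3536,0.7929)
J_ω[:, 2] = z_2
entry J[0][2] = -2.2322

-2.232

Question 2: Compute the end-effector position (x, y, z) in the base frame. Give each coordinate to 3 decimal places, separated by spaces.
after link 1: o_1 = (-3.5355, 3.5355, 0.0000)
after link 2: o_2 = (-1.2071, 6.8640, -0.7071)
after link 3: o_3 = (5.0607, 5.5962, -1.0355)
after link 4: o_4 = (6.6820, 3.3891, -0.3284)
after link 5: o_5 = (6.3891, 0.8536, -4.7426)

6.389 0.854 -4.743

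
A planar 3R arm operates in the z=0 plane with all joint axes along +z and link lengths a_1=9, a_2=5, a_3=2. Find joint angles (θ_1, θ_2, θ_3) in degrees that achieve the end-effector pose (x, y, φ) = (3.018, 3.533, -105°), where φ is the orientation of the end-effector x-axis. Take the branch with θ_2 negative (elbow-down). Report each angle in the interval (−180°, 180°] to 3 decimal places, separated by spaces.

90.002 -134.996 -60.006

wrist centre = target − a_3·(cos φ, sin φ) = (3.5356, 5.4649)
cos θ_2 = (42.3653−9²−5²)/(2·9·5) = -0.7071; θ_2 = -134.9955° (elbow-down)
β = atan2(5.4649,3.5356) = 57.0980°; ψ = atan2(-3.5358,5.4647) = -32.9038°
θ_1 = β − ψ = 90.0018°
θ_3 = φ − θ_1 − θ_2 = -60.0062° (wrapped to (-180°,180°])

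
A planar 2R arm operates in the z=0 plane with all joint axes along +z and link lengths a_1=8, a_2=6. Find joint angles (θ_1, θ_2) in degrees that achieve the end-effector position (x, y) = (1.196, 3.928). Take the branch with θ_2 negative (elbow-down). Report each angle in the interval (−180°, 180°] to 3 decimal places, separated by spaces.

120.000 -150.002

cos θ_2 = (16.8596−8²−6²)/(2·8·6) = -0.8660; θ_2 = -150.0023° (elbow-down)
β = atan2(3.9280,1.1960) = 73.0655°; ψ = atan2(-2.9998,2.8037) = -46.9349°
θ_1 = β − ψ = 120.0004°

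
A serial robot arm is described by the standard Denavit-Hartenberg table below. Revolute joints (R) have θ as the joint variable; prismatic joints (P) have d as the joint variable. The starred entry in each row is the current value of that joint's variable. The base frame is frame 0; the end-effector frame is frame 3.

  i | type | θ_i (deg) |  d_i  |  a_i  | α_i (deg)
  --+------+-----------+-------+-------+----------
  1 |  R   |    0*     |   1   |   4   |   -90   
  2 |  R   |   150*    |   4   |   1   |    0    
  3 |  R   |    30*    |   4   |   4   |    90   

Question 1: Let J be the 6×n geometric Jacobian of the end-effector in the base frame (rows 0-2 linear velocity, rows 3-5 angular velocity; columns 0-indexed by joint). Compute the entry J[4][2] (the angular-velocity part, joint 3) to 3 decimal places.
1.000

axis z_2 = (0.0000,1.0000,0.0000); lever o_n−o_2 = (-4.0000,4.0000,0.0000)
cross product → J_v[:, 2] = (-0.0000,-0.0000,4.0000)
J_ω[:, 2] = z_2
entry J[4][2] = 1.0000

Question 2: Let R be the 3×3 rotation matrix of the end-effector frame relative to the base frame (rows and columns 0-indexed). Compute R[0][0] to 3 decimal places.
End-effector x-axis (col 0 of R) = (-1.0000,0.0000,0.0000)
R[0][0] = -1.0000

-1.000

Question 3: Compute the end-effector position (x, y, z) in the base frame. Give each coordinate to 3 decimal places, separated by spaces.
-0.866 8.000 0.500

after link 1: o_1 = (4.0000, 0.0000, 1.0000)
after link 2: o_2 = (3.1340, 4.0000, 0.5000)
after link 3: o_3 = (-0.8660, 8.0000, 0.5000)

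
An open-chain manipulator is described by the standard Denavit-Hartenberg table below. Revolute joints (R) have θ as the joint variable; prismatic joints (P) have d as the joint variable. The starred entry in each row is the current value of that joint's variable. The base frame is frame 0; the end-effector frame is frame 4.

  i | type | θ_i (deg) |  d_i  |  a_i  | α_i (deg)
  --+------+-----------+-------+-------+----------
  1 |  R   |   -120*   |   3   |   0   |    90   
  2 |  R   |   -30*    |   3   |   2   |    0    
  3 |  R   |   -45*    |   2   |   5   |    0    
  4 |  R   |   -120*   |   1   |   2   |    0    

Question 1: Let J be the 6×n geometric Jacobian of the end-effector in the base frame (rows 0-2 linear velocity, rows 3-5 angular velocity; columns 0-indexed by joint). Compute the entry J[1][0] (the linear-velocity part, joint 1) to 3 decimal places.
-5.743

axis z_0 = ẑ; lever o_n−o_0 = (-5.7433,2.0523,-2.3120)
cross product → J_v[:, 0] = (-2.0523,-5.7433,0.0000)
J_ω[:, 0] = z_0
entry J[1][0] = -5.7433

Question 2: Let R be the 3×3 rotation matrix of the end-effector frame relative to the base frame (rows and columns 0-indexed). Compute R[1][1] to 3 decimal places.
End-effector y-axis (col 1 of R) = (0.1294,0.2241,-0.9659)
R[1][1] = 0.2241

0.224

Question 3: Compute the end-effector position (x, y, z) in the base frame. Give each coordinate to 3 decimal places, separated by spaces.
after link 1: o_1 = (0.0000, 0.0000, 3.0000)
after link 2: o_2 = (-3.4641, -0.0000, 2.0000)
after link 3: o_3 = (-5.8432, -0.1207, -2.8296)
after link 4: o_4 = (-5.7433, 2.0523, -2.3120)

-5.743 2.052 -2.312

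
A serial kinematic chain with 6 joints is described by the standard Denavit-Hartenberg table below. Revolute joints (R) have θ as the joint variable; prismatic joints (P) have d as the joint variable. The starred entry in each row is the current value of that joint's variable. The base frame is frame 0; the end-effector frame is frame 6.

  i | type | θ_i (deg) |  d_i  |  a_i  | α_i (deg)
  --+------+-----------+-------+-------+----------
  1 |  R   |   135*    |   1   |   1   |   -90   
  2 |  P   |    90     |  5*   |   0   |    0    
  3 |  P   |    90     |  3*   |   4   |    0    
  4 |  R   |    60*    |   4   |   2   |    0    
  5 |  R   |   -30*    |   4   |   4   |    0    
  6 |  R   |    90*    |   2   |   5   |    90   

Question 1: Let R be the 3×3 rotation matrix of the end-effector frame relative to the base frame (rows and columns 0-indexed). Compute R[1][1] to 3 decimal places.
-0.707

End-effector y-axis (col 1 of R) = (-0.7071,-0.7071,0.0000)
R[1][1] = -0.7071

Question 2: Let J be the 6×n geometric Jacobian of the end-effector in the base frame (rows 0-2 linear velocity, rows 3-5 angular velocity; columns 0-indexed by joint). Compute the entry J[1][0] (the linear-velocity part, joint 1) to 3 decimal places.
axis z_0 = ẑ; lever o_n−o_0 = (-9.2178,-16.2381,9.0622)
cross product → J_v[:, 0] = (16.2381,-9.2178,0.0000)
J_ω[:, 0] = z_0
entry J[1][0] = -9.2178

-9.218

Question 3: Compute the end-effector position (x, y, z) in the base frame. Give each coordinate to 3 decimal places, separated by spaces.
-9.218 -16.238 9.062

after link 1: o_1 = (-0.7071, 0.7071, 1.0000)
after link 2: o_2 = (-4.2426, -2.8284, 1.0000)
after link 3: o_3 = (-3.5355, -7.7782, 1.0000)
after link 4: o_4 = (-5.6569, -11.3137, 2.7321)
after link 5: o_5 = (-6.0358, -16.5916, 4.7321)
after link 6: o_6 = (-9.2178, -16.2381, 9.0622)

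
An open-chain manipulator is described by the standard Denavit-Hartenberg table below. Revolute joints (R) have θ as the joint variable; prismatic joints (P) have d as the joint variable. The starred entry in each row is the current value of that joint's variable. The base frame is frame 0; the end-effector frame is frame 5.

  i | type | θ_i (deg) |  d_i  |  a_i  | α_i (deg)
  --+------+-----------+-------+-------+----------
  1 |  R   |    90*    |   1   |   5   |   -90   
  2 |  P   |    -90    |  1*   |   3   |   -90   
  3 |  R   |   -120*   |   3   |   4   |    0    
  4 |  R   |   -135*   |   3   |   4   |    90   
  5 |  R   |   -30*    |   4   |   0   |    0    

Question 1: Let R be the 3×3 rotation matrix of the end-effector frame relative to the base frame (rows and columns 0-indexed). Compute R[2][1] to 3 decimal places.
End-effector y-axis (col 1 of R) = (0.4830,0.8660,-0.1294)
R[2][1] = -0.1294

-0.129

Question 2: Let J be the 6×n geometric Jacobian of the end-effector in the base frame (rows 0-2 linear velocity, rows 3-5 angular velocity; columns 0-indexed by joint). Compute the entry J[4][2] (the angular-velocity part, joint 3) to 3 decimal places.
1.000

axis z_2 = (-0.0000,1.0000,-0.0000); lever o_n−o_2 = (1.4349,6.0000,0.8284)
cross product → J_v[:, 2] = (0.8284,-0.0000,-1.4349)
J_ω[:, 2] = z_2
entry J[4][2] = 1.0000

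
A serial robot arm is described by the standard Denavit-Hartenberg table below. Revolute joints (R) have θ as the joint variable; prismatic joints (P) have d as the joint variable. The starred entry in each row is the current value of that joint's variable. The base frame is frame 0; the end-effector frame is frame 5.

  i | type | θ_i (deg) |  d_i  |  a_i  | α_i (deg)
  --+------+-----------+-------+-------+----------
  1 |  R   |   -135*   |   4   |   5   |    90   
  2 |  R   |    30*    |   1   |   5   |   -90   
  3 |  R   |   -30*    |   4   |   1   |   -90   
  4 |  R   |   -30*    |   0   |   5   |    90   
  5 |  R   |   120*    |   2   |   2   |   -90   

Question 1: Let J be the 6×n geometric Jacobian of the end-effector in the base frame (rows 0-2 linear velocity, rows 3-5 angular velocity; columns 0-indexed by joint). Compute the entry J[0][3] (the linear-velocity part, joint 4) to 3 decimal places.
axis z_3 = (0.3062,-0.9186,0.2500); lever o_n−o_3 = (-0.3282,-0.7071,4.7321)
cross product → J_v[:, 3] = (-4.1699,-1.5309,-0.5179)
J_ω[:, 3] = z_3
entry J[0][3] = -4.1699

-4.170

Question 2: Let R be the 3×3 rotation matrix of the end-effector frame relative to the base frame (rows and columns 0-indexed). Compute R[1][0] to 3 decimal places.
End-effector x-axis (col 0 of R) = (0.5595,-0.8073,-0.1875)
R[1][0] = -0.8073

-0.807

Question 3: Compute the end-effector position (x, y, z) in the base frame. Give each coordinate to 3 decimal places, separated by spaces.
-7.102 -5.360 15.129

after link 1: o_1 = (-3.5355, -3.5355, 4.0000)
after link 2: o_2 = (-7.3045, -5.8903, 6.5000)
after link 3: o_3 = (-6.7742, -4.6529, 10.3971)
after link 4: o_4 = (-9.7176, -4.5344, 14.4372)
after link 5: o_5 = (-7.1023, -5.3600, 15.1292)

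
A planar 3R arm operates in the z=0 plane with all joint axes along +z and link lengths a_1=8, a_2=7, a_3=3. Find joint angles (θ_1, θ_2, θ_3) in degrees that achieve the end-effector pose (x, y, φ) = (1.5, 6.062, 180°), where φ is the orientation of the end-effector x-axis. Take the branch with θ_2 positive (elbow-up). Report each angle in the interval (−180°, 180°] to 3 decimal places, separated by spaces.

wrist centre = target − a_3·(cos φ, sin φ) = (4.5000, 6.0620)
cos θ_2 = (56.9978−8²−7²)/(2·8·7) = -0.5000; θ_2 = 120.0013° (elbow-up)
β = atan2(6.0620,4.5000) = 53.4124°; ψ = atan2(6.0621,4.4999) = 53.4137°
θ_1 = β − ψ = -0.0013°
θ_3 = φ − θ_1 − θ_2 = 60.0000° (wrapped to (-180°,180°])

-0.001 120.001 60.000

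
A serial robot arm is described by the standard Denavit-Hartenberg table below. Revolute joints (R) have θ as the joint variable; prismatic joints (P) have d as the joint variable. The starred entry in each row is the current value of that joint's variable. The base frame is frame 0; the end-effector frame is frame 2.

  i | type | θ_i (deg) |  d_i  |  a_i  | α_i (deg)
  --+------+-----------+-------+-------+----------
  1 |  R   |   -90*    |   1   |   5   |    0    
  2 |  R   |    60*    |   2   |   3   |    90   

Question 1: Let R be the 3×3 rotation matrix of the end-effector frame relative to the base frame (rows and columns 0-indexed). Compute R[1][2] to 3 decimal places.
-0.866

End-effector z-axis (col 2 of R) = (-0.5000,-0.8660,0.0000)
R[1][2] = -0.8660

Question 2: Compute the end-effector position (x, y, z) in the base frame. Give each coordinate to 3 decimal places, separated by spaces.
2.598 -6.500 3.000

after link 1: o_1 = (0.0000, -5.0000, 1.0000)
after link 2: o_2 = (2.5981, -6.5000, 3.0000)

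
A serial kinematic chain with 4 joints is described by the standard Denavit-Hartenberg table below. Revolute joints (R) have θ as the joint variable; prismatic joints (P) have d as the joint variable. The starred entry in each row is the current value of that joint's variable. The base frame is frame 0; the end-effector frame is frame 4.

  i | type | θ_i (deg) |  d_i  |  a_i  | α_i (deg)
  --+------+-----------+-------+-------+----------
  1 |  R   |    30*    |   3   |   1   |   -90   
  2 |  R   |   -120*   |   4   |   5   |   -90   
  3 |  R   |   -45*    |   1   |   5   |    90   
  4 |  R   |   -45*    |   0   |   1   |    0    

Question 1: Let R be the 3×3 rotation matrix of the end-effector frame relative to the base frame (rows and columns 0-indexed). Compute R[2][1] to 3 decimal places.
0.787

End-effector y-axis (col 1 of R) = (0.0638,0.6142,0.7866)
R[2][1] = 0.7866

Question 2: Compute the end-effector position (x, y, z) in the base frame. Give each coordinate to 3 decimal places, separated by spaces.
-6.845 5.327 10.971

after link 1: o_1 = (0.8660, 0.5000, 3.0000)
after link 2: o_2 = (-3.2990, 2.7141, 7.3301)
after link 3: o_3 = (-5.8477, 5.3251, 10.8920)
after link 4: o_4 = (-6.8446, 5.3269, 10.9714)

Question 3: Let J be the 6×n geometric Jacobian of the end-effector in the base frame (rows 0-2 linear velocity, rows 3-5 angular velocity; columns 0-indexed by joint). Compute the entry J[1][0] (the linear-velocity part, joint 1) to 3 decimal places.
axis z_0 = ẑ; lever o_n−o_0 = (-6.8446,5.3269,10.9714)
cross product → J_v[:, 0] = (-5.3269,-6.8446,0.0000)
J_ω[:, 0] = z_0
entry J[1][0] = -6.8446

-6.845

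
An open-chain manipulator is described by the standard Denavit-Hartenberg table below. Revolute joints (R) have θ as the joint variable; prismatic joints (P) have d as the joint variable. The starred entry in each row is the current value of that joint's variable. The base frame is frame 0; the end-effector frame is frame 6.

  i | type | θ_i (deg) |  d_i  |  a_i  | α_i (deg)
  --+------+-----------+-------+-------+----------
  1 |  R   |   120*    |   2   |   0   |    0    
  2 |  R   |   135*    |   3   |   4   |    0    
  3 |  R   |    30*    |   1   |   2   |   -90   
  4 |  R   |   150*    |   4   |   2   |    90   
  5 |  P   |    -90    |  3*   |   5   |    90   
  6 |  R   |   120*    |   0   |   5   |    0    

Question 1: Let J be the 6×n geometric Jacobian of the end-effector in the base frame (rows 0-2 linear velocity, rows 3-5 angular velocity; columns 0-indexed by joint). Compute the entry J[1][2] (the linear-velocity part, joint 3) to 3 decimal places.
2.467

axis z_2 = (0.0000,0.0000,1.0000); lever o_n−o_2 = (2.4668,-3.4108,-6.3481)
cross product → J_v[:, 2] = (3.4108,2.4668,-0.0000)
J_ω[:, 2] = z_2
entry J[1][2] = 2.4668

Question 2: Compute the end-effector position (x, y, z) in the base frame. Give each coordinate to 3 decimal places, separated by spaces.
after link 1: o_1 = (0.0000, 0.0000, 2.0000)
after link 2: o_2 = (-1.0353, -3.8637, 5.0000)
after link 3: o_3 = (-0.5176, -5.7956, 6.0000)
after link 4: o_4 = (2.8978, -3.0872, 5.0000)
after link 5: o_5 = (-1.5436, -5.8302, 2.4019)
after link 6: o_6 = (1.4316, -7.2745, -1.3481)

1.432 -7.274 -1.348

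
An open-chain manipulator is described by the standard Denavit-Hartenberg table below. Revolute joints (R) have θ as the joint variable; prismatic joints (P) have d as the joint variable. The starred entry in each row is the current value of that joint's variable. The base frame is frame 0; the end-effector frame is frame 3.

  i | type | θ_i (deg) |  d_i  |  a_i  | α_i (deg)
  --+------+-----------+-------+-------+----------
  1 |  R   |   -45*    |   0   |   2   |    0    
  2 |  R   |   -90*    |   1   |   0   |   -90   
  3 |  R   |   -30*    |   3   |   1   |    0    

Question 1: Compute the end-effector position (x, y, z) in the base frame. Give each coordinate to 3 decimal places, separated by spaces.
after link 1: o_1 = (1.4142, -1.4142, 0.0000)
after link 2: o_2 = (1.4142, -1.4142, 1.0000)
after link 3: o_3 = (2.9232, -4.1479, 1.5000)

2.923 -4.148 1.500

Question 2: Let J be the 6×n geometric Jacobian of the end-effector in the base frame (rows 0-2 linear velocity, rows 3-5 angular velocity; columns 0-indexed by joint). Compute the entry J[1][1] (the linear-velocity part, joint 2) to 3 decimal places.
1.509

axis z_1 = (0.0000,0.0000,1.0000); lever o_n−o_1 = (1.5089,-2.7337,1.5000)
cross product → J_v[:, 1] = (2.7337,1.5089,-0.0000)
J_ω[:, 1] = z_1
entry J[1][1] = 1.5089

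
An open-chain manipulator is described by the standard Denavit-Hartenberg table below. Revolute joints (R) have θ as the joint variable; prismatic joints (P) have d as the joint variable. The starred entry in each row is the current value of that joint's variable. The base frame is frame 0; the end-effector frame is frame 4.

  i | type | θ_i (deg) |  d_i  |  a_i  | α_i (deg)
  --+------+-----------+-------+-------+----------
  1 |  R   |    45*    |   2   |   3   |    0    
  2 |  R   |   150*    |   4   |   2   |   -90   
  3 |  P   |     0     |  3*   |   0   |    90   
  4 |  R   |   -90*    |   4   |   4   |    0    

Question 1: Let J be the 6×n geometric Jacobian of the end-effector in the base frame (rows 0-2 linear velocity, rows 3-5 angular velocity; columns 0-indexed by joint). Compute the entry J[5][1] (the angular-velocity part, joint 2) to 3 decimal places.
axis z_1 = (0.0000,0.0000,1.0000); lever o_n−o_1 = (-2.1907,0.4483,8.0000)
cross product → J_v[:, 1] = (-0.4483,-2.1907,0.0000)
J_ω[:, 1] = z_1
entry J[5][1] = 1.0000

1.000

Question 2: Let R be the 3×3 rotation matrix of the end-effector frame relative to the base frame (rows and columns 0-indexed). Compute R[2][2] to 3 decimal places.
1.000

End-effector z-axis (col 2 of R) = (0.0000,0.0000,1.0000)
R[2][2] = 1.0000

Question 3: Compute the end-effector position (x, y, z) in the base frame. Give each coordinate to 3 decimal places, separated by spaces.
-0.069 2.570 10.000

after link 1: o_1 = (2.1213, 2.1213, 2.0000)
after link 2: o_2 = (0.1895, 1.6037, 6.0000)
after link 3: o_3 = (0.9659, -1.2941, 6.0000)
after link 4: o_4 = (-0.0694, 2.5696, 10.0000)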